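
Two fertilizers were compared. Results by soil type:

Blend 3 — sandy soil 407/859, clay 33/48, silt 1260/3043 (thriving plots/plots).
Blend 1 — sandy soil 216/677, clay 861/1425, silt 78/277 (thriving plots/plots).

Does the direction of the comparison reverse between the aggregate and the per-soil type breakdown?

Sandy soil: Blend 3 407/859 = 47.4%, Blend 1 216/677 = 31.9% → Blend 3
Clay: Blend 3 33/48 = 68.8%, Blend 1 861/1425 = 60.4% → Blend 3
Silt: Blend 3 1260/3043 = 41.4%, Blend 1 78/277 = 28.2% → Blend 3
Overall: Blend 3 1700/3950 = 43.0%, Blend 1 1155/2379 = 48.5% → Blend 1
Blend 3 wins each soil group but Blend 1 wins overall — the comparison reverses. Blend 3's plots skew toward silt, which has a lower base rate.

Yes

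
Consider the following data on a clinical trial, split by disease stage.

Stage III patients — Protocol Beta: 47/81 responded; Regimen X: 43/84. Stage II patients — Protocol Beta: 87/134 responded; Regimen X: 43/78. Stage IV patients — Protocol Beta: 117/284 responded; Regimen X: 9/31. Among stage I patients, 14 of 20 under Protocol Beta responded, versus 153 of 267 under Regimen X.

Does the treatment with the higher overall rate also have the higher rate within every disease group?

No

Stage III: Protocol Beta 47/81 = 58.0%, Regimen X 43/84 = 51.2% → Protocol Beta
Stage II: Protocol Beta 87/134 = 64.9%, Regimen X 43/78 = 55.1% → Protocol Beta
Stage IV: Protocol Beta 117/284 = 41.2%, Regimen X 9/31 = 29.0% → Protocol Beta
Stage I: Protocol Beta 14/20 = 70.0%, Regimen X 153/267 = 57.3% → Protocol Beta
Overall: Protocol Beta 265/519 = 51.1%, Regimen X 248/460 = 53.9% → Regimen X
Protocol Beta wins each disease group but Regimen X wins overall — the comparison reverses. Protocol Beta's patients skew toward stage IV, which has a lower base rate.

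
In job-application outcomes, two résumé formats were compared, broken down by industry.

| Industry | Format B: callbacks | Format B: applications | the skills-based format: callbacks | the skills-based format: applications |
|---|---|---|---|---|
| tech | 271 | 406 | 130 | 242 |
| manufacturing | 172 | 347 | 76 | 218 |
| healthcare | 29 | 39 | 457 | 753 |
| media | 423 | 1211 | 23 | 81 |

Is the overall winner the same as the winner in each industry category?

Tech: Format B 271/406 = 66.7%, the skills-based format 130/242 = 53.7% → Format B
Manufacturing: Format B 172/347 = 49.6%, the skills-based format 76/218 = 34.9% → Format B
Healthcare: Format B 29/39 = 74.4%, the skills-based format 457/753 = 60.7% → Format B
Media: Format B 423/1211 = 34.9%, the skills-based format 23/81 = 28.4% → Format B
Overall: Format B 895/2003 = 44.7%, the skills-based format 686/1294 = 53.0% → the skills-based format
Format B wins each industry group but the skills-based format wins overall — the comparison reverses. Format B's applications skew toward media, which has a lower base rate.

No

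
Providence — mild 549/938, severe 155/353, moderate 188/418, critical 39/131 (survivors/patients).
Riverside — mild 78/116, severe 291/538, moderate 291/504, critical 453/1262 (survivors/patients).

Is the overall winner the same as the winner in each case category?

Mild: Providence 549/938 = 58.5%, Riverside 78/116 = 67.2% → Riverside
Severe: Providence 155/353 = 43.9%, Riverside 291/538 = 54.1% → Riverside
Moderate: Providence 188/418 = 45.0%, Riverside 291/504 = 57.7% → Riverside
Critical: Providence 39/131 = 29.8%, Riverside 453/1262 = 35.9% → Riverside
Overall: Providence 931/1840 = 50.6%, Riverside 1113/2420 = 46.0% → Providence
Riverside wins each case group but Providence wins overall — the comparison reverses. Riverside's patients skew toward critical, which has a lower base rate.

No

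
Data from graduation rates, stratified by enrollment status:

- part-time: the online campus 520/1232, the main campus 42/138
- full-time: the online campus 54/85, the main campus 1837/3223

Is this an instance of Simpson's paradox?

Yes

Part-time: the online campus 520/1232 = 42.2%, the main campus 42/138 = 30.4% → the online campus
Full-time: the online campus 54/85 = 63.5%, the main campus 1837/3223 = 57.0% → the online campus
Overall: the online campus 574/1317 = 43.6%, the main campus 1879/3361 = 55.9% → the main campus
The online campus wins each enrollment group but the main campus wins overall — the comparison reverses. The online campus's students skew toward part-time, which has a lower base rate.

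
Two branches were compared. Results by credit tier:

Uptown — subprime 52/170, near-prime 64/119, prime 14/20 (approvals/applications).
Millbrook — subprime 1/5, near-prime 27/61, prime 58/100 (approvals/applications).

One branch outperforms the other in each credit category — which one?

Uptown

Subprime: Uptown 52/170 = 30.6%, Millbrook 1/5 = 20.0% → Uptown
Near-prime: Uptown 64/119 = 53.8%, Millbrook 27/61 = 44.3% → Uptown
Prime: Uptown 14/20 = 70.0%, Millbrook 58/100 = 58.0% → Uptown
Uptown has the higher rate in all 3 groups.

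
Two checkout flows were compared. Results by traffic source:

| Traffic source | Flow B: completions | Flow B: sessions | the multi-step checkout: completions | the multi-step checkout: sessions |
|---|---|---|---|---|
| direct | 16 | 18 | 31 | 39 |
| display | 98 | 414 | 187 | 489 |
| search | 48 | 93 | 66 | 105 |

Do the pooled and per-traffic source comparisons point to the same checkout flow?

No

Direct: Flow B 16/18 = 88.9%, the multi-step checkout 31/39 = 79.5% → Flow B
Display: Flow B 98/414 = 23.7%, the multi-step checkout 187/489 = 38.2% → the multi-step checkout
Search: Flow B 48/93 = 51.6%, the multi-step checkout 66/105 = 62.9% → the multi-step checkout
Overall: Flow B 162/525 = 30.9%, the multi-step checkout 284/633 = 44.9% → the multi-step checkout
Neither sweeps: Flow B wins 1 of 3 groups, the multi-step checkout wins 2. The multi-step checkout wins overall but not every group — no Simpson reversal.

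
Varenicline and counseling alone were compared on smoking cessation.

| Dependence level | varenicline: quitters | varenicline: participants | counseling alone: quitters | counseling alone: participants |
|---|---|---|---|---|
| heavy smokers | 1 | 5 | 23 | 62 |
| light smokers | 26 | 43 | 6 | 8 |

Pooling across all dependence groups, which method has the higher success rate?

Heavy smokers: varenicline 1/5 = 20.0%, counseling alone 23/62 = 37.1% → counseling alone
Light smokers: varenicline 26/43 = 60.5%, counseling alone 6/8 = 75.0% → counseling alone
Overall: varenicline 27/48 = 56.2%, counseling alone 29/70 = 41.4% → varenicline
(Counseling alone wins every dependence group but varenicline wins overall — counseling alone's participants skew toward the low-rate heavy smokers group.)

varenicline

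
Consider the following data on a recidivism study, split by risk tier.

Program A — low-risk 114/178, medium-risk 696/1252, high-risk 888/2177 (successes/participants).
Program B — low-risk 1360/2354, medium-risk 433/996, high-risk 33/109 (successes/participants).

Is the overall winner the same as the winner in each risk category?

Low-risk: Program A 114/178 = 64.0%, Program B 1360/2354 = 57.8% → Program A
Medium-risk: Program A 696/1252 = 55.6%, Program B 433/996 = 43.5% → Program A
High-risk: Program A 888/2177 = 40.8%, Program B 33/109 = 30.3% → Program A
Overall: Program A 1698/3607 = 47.1%, Program B 1826/3459 = 52.8% → Program B
Program A wins each risk group but Program B wins overall — the comparison reverses. Program A's participants skew toward high-risk, which has a lower base rate.

No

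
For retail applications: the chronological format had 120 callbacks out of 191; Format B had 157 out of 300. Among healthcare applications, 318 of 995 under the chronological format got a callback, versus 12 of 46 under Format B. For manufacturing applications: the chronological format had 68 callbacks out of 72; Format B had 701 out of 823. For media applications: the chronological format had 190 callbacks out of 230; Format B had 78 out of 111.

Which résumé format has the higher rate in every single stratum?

the chronological format

Retail: the chronological format 120/191 = 62.8%, Format B 157/300 = 52.3% → the chronological format
Healthcare: the chronological format 318/995 = 32.0%, Format B 12/46 = 26.1% → the chronological format
Manufacturing: the chronological format 68/72 = 94.4%, Format B 701/823 = 85.2% → the chronological format
Media: the chronological format 190/230 = 82.6%, Format B 78/111 = 70.3% → the chronological format
The chronological format has the higher rate in all 4 groups.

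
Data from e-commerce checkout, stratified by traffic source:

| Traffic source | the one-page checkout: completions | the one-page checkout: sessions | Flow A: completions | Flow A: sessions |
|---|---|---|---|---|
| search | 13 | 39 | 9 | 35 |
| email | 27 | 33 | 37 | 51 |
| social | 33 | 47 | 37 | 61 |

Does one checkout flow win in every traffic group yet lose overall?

Search: the one-page checkout 13/39 = 33.3%, Flow A 9/35 = 25.7% → the one-page checkout
Email: the one-page checkout 27/33 = 81.8%, Flow A 37/51 = 72.5% → the one-page checkout
Social: the one-page checkout 33/47 = 70.2%, Flow A 37/61 = 60.7% → the one-page checkout
Overall: the one-page checkout 73/119 = 61.3%, Flow A 83/147 = 56.5% → the one-page checkout
The one-page checkout wins overall and in every traffic group — no reversal.

No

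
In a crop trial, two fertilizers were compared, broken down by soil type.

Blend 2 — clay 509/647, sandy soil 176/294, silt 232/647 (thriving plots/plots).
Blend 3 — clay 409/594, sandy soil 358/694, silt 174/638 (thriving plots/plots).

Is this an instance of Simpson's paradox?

No

Clay: Blend 2 509/647 = 78.7%, Blend 3 409/594 = 68.9% → Blend 2
Sandy soil: Blend 2 176/294 = 59.9%, Blend 3 358/694 = 51.6% → Blend 2
Silt: Blend 2 232/647 = 35.9%, Blend 3 174/638 = 27.3% → Blend 2
Overall: Blend 2 917/1588 = 57.7%, Blend 3 941/1926 = 48.9% → Blend 2
Blend 2 wins overall and in every soil group — no reversal.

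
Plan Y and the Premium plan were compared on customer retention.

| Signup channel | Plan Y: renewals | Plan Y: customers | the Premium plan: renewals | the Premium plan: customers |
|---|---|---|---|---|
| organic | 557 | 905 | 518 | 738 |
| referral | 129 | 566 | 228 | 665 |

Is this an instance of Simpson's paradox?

No

Organic: Plan Y 557/905 = 61.5%, the Premium plan 518/738 = 70.2% → the Premium plan
Referral: Plan Y 129/566 = 22.8%, the Premium plan 228/665 = 34.3% → the Premium plan
Overall: Plan Y 686/1471 = 46.6%, the Premium plan 746/1403 = 53.2% → the Premium plan
The Premium plan wins overall and in every signup group — no reversal.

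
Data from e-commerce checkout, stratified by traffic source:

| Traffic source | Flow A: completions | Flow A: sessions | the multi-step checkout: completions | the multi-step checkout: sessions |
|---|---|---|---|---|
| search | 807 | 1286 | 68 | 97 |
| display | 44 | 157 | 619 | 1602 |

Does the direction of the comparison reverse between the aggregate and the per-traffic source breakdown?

Yes

Search: Flow A 807/1286 = 62.8%, the multi-step checkout 68/97 = 70.1% → the multi-step checkout
Display: Flow A 44/157 = 28.0%, the multi-step checkout 619/1602 = 38.6% → the multi-step checkout
Overall: Flow A 851/1443 = 59.0%, the multi-step checkout 687/1699 = 40.4% → Flow A
The multi-step checkout wins each traffic group but Flow A wins overall — the comparison reverses. The multi-step checkout's sessions skew toward display, which has a lower base rate.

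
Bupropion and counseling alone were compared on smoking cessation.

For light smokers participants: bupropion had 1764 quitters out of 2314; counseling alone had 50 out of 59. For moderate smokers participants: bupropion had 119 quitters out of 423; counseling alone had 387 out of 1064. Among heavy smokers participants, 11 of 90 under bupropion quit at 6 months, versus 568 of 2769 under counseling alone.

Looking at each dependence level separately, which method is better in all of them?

Light smokers: bupropion 1764/2314 = 76.2%, counseling alone 50/59 = 84.7% → counseling alone
Moderate smokers: bupropion 119/423 = 28.1%, counseling alone 387/1064 = 36.4% → counseling alone
Heavy smokers: bupropion 11/90 = 12.2%, counseling alone 568/2769 = 20.5% → counseling alone
Counseling alone has the higher rate in all 3 groups.

counseling alone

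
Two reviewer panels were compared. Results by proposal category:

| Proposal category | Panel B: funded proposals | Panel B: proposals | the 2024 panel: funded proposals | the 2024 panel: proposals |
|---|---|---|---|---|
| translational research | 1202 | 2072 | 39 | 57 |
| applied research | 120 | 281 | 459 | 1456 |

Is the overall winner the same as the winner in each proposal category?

No

Translational research: Panel B 1202/2072 = 58.0%, the 2024 panel 39/57 = 68.4% → the 2024 panel
Applied research: Panel B 120/281 = 42.7%, the 2024 panel 459/1456 = 31.5% → Panel B
Overall: Panel B 1322/2353 = 56.2%, the 2024 panel 498/1513 = 32.9% → Panel B
Neither sweeps: Panel B wins 1 of 2 groups, the 2024 panel wins 1. Panel B wins overall but not every group — no Simpson reversal.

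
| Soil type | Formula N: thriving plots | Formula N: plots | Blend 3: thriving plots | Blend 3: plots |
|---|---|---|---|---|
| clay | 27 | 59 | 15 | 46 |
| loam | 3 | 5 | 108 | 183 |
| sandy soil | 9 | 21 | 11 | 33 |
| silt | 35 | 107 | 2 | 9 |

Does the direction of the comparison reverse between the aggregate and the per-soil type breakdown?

Clay: Formula N 27/59 = 45.8%, Blend 3 15/46 = 32.6% → Formula N
Loam: Formula N 3/5 = 60.0%, Blend 3 108/183 = 59.0% → Formula N
Sandy soil: Formula N 9/21 = 42.9%, Blend 3 11/33 = 33.3% → Formula N
Silt: Formula N 35/107 = 32.7%, Blend 3 2/9 = 22.2% → Formula N
Overall: Formula N 74/192 = 38.5%, Blend 3 136/271 = 50.2% → Blend 3
Formula N wins each soil group but Blend 3 wins overall — the comparison reverses. Formula N's plots skew toward silt, which has a lower base rate.

Yes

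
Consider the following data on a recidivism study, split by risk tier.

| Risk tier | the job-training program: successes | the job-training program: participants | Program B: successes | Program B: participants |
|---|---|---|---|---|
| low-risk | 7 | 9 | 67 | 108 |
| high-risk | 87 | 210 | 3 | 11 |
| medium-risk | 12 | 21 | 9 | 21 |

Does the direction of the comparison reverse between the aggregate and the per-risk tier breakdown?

Yes

Low-risk: the job-training program 7/9 = 77.8%, Program B 67/108 = 62.0% → the job-training program
High-risk: the job-training program 87/210 = 41.4%, Program B 3/11 = 27.3% → the job-training program
Medium-risk: the job-training program 12/21 = 57.1%, Program B 9/21 = 42.9% → the job-training program
Overall: the job-training program 106/240 = 44.2%, Program B 79/140 = 56.4% → Program B
The job-training program wins each risk group but Program B wins overall — the comparison reverses. The job-training program's participants skew toward high-risk, which has a lower base rate.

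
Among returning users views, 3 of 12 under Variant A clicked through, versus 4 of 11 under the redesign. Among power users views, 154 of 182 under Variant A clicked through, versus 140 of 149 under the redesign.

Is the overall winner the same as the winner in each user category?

Yes

Returning users: Variant A 3/12 = 25.0%, the redesign 4/11 = 36.4% → the redesign
Power users: Variant A 154/182 = 84.6%, the redesign 140/149 = 94.0% → the redesign
Overall: Variant A 157/194 = 80.9%, the redesign 144/160 = 90.0% → the redesign
The redesign wins overall and in every user group — no reversal.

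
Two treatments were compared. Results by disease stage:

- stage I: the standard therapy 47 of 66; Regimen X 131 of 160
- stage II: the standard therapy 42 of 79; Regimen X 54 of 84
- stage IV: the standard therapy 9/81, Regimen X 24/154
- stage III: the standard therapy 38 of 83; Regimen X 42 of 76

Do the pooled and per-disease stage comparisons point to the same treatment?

Yes

Stage I: the standard therapy 47/66 = 71.2%, Regimen X 131/160 = 81.9% → Regimen X
Stage II: the standard therapy 42/79 = 53.2%, Regimen X 54/84 = 64.3% → Regimen X
Stage IV: the standard therapy 9/81 = 11.1%, Regimen X 24/154 = 15.6% → Regimen X
Stage III: the standard therapy 38/83 = 45.8%, Regimen X 42/76 = 55.3% → Regimen X
Overall: the standard therapy 136/309 = 44.0%, Regimen X 251/474 = 53.0% → Regimen X
Regimen X wins overall and in every disease group — no reversal.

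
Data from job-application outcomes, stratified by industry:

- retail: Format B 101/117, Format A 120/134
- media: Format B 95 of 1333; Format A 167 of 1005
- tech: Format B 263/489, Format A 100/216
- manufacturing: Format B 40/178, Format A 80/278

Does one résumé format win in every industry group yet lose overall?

Retail: Format B 101/117 = 86.3%, Format A 120/134 = 89.6% → Format A
Media: Format B 95/1333 = 7.1%, Format A 167/1005 = 16.6% → Format A
Tech: Format B 263/489 = 53.8%, Format A 100/216 = 46.3% → Format B
Manufacturing: Format B 40/178 = 22.5%, Format A 80/278 = 28.8% → Format A
Overall: Format B 499/2117 = 23.6%, Format A 467/1633 = 28.6% → Format A
Neither sweeps: Format B wins 1 of 4 groups, Format A wins 3. Format A wins overall but not every group — no Simpson reversal.

No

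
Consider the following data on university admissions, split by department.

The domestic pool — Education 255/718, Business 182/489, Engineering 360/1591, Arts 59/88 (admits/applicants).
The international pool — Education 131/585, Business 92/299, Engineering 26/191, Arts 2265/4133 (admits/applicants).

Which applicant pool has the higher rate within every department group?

Education: the domestic pool 255/718 = 35.5%, the international pool 131/585 = 22.4% → the domestic pool
Business: the domestic pool 182/489 = 37.2%, the international pool 92/299 = 30.8% → the domestic pool
Engineering: the domestic pool 360/1591 = 22.6%, the international pool 26/191 = 13.6% → the domestic pool
Arts: the domestic pool 59/88 = 67.0%, the international pool 2265/4133 = 54.8% → the domestic pool
The domestic pool has the higher rate in all 4 groups.

the domestic pool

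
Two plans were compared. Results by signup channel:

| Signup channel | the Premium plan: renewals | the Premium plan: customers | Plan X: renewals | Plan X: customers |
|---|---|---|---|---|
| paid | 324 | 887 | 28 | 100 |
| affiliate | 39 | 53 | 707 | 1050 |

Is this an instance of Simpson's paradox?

Paid: the Premium plan 324/887 = 36.5%, Plan X 28/100 = 28.0% → the Premium plan
Affiliate: the Premium plan 39/53 = 73.6%, Plan X 707/1050 = 67.3% → the Premium plan
Overall: the Premium plan 363/940 = 38.6%, Plan X 735/1150 = 63.9% → Plan X
The Premium plan wins each signup group but Plan X wins overall — the comparison reverses. The Premium plan's customers skew toward paid, which has a lower base rate.

Yes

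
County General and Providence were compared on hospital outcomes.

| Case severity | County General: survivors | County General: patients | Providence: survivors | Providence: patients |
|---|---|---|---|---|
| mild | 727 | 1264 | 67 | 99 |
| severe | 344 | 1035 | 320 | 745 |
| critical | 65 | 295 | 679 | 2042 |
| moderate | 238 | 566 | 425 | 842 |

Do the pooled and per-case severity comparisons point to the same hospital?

Mild: County General 727/1264 = 57.5%, Providence 67/99 = 67.7% → Providence
Severe: County General 344/1035 = 33.2%, Providence 320/745 = 43.0% → Providence
Critical: County General 65/295 = 22.0%, Providence 679/2042 = 33.3% → Providence
Moderate: County General 238/566 = 42.0%, Providence 425/842 = 50.5% → Providence
Overall: County General 1374/3160 = 43.5%, Providence 1491/3728 = 40.0% → County General
Providence wins each case group but County General wins overall — the comparison reverses. Providence's patients skew toward critical, which has a lower base rate.

No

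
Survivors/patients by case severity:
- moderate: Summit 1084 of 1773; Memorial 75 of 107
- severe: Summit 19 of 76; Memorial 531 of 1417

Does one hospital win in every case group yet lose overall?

Yes

Moderate: Summit 1084/1773 = 61.1%, Memorial 75/107 = 70.1% → Memorial
Severe: Summit 19/76 = 25.0%, Memorial 531/1417 = 37.5% → Memorial
Overall: Summit 1103/1849 = 59.7%, Memorial 606/1524 = 39.8% → Summit
Memorial wins each case group but Summit wins overall — the comparison reverses. Memorial's patients skew toward severe, which has a lower base rate.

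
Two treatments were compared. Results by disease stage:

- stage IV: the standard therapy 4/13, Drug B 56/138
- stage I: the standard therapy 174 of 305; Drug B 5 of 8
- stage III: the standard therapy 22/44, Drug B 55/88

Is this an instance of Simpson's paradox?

Stage IV: the standard therapy 4/13 = 30.8%, Drug B 56/138 = 40.6% → Drug B
Stage I: the standard therapy 174/305 = 57.0%, Drug B 5/8 = 62.5% → Drug B
Stage III: the standard therapy 22/44 = 50.0%, Drug B 55/88 = 62.5% → Drug B
Overall: the standard therapy 200/362 = 55.2%, Drug B 116/234 = 49.6% → the standard therapy
Drug B wins each disease group but the standard therapy wins overall — the comparison reverses. Drug B's patients skew toward stage IV, which has a lower base rate.

Yes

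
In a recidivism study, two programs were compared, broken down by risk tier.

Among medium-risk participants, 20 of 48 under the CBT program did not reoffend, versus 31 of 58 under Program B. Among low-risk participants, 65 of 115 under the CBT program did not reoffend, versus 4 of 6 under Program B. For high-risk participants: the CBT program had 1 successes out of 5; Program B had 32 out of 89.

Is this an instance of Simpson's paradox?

Medium-risk: the CBT program 20/48 = 41.7%, Program B 31/58 = 53.4% → Program B
Low-risk: the CBT program 65/115 = 56.5%, Program B 4/6 = 66.7% → Program B
High-risk: the CBT program 1/5 = 20.0%, Program B 32/89 = 36.0% → Program B
Overall: the CBT program 86/168 = 51.2%, Program B 67/153 = 43.8% → the CBT program
Program B wins each risk group but the CBT program wins overall — the comparison reverses. Program B's participants skew toward high-risk, which has a lower base rate.

Yes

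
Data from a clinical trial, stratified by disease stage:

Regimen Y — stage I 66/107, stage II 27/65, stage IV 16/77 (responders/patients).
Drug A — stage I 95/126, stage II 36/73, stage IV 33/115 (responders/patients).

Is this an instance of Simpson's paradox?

No

Stage I: Regimen Y 66/107 = 61.7%, Drug A 95/126 = 75.4% → Drug A
Stage II: Regimen Y 27/65 = 41.5%, Drug A 36/73 = 49.3% → Drug A
Stage IV: Regimen Y 16/77 = 20.8%, Drug A 33/115 = 28.7% → Drug A
Overall: Regimen Y 109/249 = 43.8%, Drug A 164/314 = 52.2% → Drug A
Drug A wins overall and in every disease group — no reversal.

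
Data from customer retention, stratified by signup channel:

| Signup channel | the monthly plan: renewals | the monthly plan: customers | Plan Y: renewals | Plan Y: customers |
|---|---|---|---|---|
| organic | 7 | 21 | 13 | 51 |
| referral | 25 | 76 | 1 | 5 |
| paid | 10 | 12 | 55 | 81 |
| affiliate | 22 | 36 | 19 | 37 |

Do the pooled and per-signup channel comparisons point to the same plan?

No

Organic: the monthly plan 7/21 = 33.3%, Plan Y 13/51 = 25.5% → the monthly plan
Referral: the monthly plan 25/76 = 32.9%, Plan Y 1/5 = 20.0% → the monthly plan
Paid: the monthly plan 10/12 = 83.3%, Plan Y 55/81 = 67.9% → the monthly plan
Affiliate: the monthly plan 22/36 = 61.1%, Plan Y 19/37 = 51.4% → the monthly plan
Overall: the monthly plan 64/145 = 44.1%, Plan Y 88/174 = 50.6% → Plan Y
The monthly plan wins each signup group but Plan Y wins overall — the comparison reverses. The monthly plan's customers skew toward referral, which has a lower base rate.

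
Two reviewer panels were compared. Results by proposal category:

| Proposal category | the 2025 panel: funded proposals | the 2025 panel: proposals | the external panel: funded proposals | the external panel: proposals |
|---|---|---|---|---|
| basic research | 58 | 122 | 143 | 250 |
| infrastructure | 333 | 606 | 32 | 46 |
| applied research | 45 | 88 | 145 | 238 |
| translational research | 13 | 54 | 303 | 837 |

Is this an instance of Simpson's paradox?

Yes

Basic research: the 2025 panel 58/122 = 47.5%, the external panel 143/250 = 57.2% → the external panel
Infrastructure: the 2025 panel 333/606 = 55.0%, the external panel 32/46 = 69.6% → the external panel
Applied research: the 2025 panel 45/88 = 51.1%, the external panel 145/238 = 60.9% → the external panel
Translational research: the 2025 panel 13/54 = 24.1%, the external panel 303/837 = 36.2% → the external panel
Overall: the 2025 panel 449/870 = 51.6%, the external panel 623/1371 = 45.4% → the 2025 panel
The external panel wins each proposal group but the 2025 panel wins overall — the comparison reverses. The external panel's proposals skew toward translational research, which has a lower base rate.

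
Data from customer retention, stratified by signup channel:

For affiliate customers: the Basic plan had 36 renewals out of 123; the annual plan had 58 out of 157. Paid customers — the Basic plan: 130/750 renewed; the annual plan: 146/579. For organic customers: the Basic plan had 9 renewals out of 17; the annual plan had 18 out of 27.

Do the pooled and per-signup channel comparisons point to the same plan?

Yes

Affiliate: the Basic plan 36/123 = 29.3%, the annual plan 58/157 = 36.9% → the annual plan
Paid: the Basic plan 130/750 = 17.3%, the annual plan 146/579 = 25.2% → the annual plan
Organic: the Basic plan 9/17 = 52.9%, the annual plan 18/27 = 66.7% → the annual plan
Overall: the Basic plan 175/890 = 19.7%, the annual plan 222/763 = 29.1% → the annual plan
The annual plan wins overall and in every signup group — no reversal.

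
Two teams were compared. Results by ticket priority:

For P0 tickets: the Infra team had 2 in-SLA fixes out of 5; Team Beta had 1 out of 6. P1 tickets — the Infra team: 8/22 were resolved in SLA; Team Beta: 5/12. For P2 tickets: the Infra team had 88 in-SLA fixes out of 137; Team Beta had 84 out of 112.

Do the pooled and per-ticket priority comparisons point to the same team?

P0: the Infra team 2/5 = 40.0%, Team Beta 1/6 = 16.7% → the Infra team
P1: the Infra team 8/22 = 36.4%, Team Beta 5/12 = 41.7% → Team Beta
P2: the Infra team 88/137 = 64.2%, Team Beta 84/112 = 75.0% → Team Beta
Overall: the Infra team 98/164 = 59.8%, Team Beta 90/130 = 69.2% → Team Beta
Neither sweeps: the Infra team wins 1 of 3 groups, Team Beta wins 2. Team Beta wins overall but not every group — no Simpson reversal.

No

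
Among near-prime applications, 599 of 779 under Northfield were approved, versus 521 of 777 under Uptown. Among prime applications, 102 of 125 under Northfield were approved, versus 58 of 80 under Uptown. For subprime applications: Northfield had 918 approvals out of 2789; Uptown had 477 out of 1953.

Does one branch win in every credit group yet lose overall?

Near-prime: Northfield 599/779 = 76.9%, Uptown 521/777 = 67.1% → Northfield
Prime: Northfield 102/125 = 81.6%, Uptown 58/80 = 72.5% → Northfield
Subprime: Northfield 918/2789 = 32.9%, Uptown 477/1953 = 24.4% → Northfield
Overall: Northfield 1619/3693 = 43.8%, Uptown 1056/2810 = 37.6% → Northfield
Northfield wins overall and in every credit group — no reversal.

No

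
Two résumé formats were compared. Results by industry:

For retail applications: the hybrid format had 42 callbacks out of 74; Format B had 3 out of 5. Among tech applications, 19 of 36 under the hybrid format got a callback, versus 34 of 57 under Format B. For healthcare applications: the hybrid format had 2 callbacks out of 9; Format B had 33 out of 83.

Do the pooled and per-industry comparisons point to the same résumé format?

No

Retail: the hybrid format 42/74 = 56.8%, Format B 3/5 = 60.0% → Format B
Tech: the hybrid format 19/36 = 52.8%, Format B 34/57 = 59.6% → Format B
Healthcare: the hybrid format 2/9 = 22.2%, Format B 33/83 = 39.8% → Format B
Overall: the hybrid format 63/119 = 52.9%, Format B 70/145 = 48.3% → the hybrid format
Format B wins each industry group but the hybrid format wins overall — the comparison reverses. Format B's applications skew toward healthcare, which has a lower base rate.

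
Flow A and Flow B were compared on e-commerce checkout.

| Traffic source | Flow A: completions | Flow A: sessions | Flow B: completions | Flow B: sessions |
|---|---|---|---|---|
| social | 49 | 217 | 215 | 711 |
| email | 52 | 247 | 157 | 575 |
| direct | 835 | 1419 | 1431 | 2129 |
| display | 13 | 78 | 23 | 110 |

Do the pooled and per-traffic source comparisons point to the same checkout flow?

Yes

Social: Flow A 49/217 = 22.6%, Flow B 215/711 = 30.2% → Flow B
Email: Flow A 52/247 = 21.1%, Flow B 157/575 = 27.3% → Flow B
Direct: Flow A 835/1419 = 58.8%, Flow B 1431/2129 = 67.2% → Flow B
Display: Flow A 13/78 = 16.7%, Flow B 23/110 = 20.9% → Flow B
Overall: Flow A 949/1961 = 48.4%, Flow B 1826/3525 = 51.8% → Flow B
Flow B wins overall and in every traffic group — no reversal.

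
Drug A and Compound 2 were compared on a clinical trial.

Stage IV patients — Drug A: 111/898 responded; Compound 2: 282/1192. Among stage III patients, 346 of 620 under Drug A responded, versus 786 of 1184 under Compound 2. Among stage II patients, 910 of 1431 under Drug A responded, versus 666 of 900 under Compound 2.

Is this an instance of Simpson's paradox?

No

Stage IV: Drug A 111/898 = 12.4%, Compound 2 282/1192 = 23.7% → Compound 2
Stage III: Drug A 346/620 = 55.8%, Compound 2 786/1184 = 66.4% → Compound 2
Stage II: Drug A 910/1431 = 63.6%, Compound 2 666/900 = 74.0% → Compound 2
Overall: Drug A 1367/2949 = 46.4%, Compound 2 1734/3276 = 52.9% → Compound 2
Compound 2 wins overall and in every disease group — no reversal.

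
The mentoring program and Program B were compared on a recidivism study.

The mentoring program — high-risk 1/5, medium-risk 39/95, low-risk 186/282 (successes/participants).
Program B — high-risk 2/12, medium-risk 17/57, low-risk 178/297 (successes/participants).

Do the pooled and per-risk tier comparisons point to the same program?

Yes

High-risk: the mentoring program 1/5 = 20.0%, Program B 2/12 = 16.7% → the mentoring program
Medium-risk: the mentoring program 39/95 = 41.1%, Program B 17/57 = 29.8% → the mentoring program
Low-risk: the mentoring program 186/282 = 66.0%, Program B 178/297 = 59.9% → the mentoring program
Overall: the mentoring program 226/382 = 59.2%, Program B 197/366 = 53.8% → the mentoring program
The mentoring program wins overall and in every risk group — no reversal.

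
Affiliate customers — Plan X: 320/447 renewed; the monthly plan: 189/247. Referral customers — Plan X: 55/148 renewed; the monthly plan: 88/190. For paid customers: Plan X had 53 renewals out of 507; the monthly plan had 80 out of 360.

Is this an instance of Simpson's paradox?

No

Affiliate: Plan X 320/447 = 71.6%, the monthly plan 189/247 = 76.5% → the monthly plan
Referral: Plan X 55/148 = 37.2%, the monthly plan 88/190 = 46.3% → the monthly plan
Paid: Plan X 53/507 = 10.5%, the monthly plan 80/360 = 22.2% → the monthly plan
Overall: Plan X 428/1102 = 38.8%, the monthly plan 357/797 = 44.8% → the monthly plan
The monthly plan wins overall and in every signup group — no reversal.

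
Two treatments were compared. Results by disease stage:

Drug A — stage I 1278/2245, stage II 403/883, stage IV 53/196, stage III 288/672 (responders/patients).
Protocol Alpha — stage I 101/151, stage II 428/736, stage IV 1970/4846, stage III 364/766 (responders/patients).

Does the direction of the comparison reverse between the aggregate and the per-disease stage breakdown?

Yes

Stage I: Drug A 1278/2245 = 56.9%, Protocol Alpha 101/151 = 66.9% → Protocol Alpha
Stage II: Drug A 403/883 = 45.6%, Protocol Alpha 428/736 = 58.2% → Protocol Alpha
Stage IV: Drug A 53/196 = 27.0%, Protocol Alpha 1970/4846 = 40.7% → Protocol Alpha
Stage III: Drug A 288/672 = 42.9%, Protocol Alpha 364/766 = 47.5% → Protocol Alpha
Overall: Drug A 2022/3996 = 50.6%, Protocol Alpha 2863/6499 = 44.1% → Drug A
Protocol Alpha wins each disease group but Drug A wins overall — the comparison reverses. Protocol Alpha's patients skew toward stage IV, which has a lower base rate.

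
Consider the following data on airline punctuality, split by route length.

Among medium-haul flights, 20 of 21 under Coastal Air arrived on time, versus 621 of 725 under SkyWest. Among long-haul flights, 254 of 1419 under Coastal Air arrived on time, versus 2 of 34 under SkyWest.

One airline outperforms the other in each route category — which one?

Medium-haul: Coastal Air 20/21 = 95.2%, SkyWest 621/725 = 85.7% → Coastal Air
Long-haul: Coastal Air 254/1419 = 17.9%, SkyWest 2/34 = 5.9% → Coastal Air
Coastal Air has the higher rate in both groups.

Coastal Air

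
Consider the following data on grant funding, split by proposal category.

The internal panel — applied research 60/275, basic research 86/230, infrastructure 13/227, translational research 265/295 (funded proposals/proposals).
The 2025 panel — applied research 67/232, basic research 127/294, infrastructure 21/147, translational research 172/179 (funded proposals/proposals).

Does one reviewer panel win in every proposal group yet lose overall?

No

Applied research: the internal panel 60/275 = 21.8%, the 2025 panel 67/232 = 28.9% → the 2025 panel
Basic research: the internal panel 86/230 = 37.4%, the 2025 panel 127/294 = 43.2% → the 2025 panel
Infrastructure: the internal panel 13/227 = 5.7%, the 2025 panel 21/147 = 14.3% → the 2025 panel
Translational research: the internal panel 265/295 = 89.8%, the 2025 panel 172/179 = 96.1% → the 2025 panel
Overall: the internal panel 424/1027 = 41.3%, the 2025 panel 387/852 = 45.4% → the 2025 panel
The 2025 panel wins overall and in every proposal group — no reversal.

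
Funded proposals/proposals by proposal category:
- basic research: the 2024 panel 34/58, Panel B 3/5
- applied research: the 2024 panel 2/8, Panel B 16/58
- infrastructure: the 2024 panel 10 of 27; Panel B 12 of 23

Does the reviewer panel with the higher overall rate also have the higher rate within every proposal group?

No

Basic research: the 2024 panel 34/58 = 58.6%, Panel B 3/5 = 60.0% → Panel B
Applied research: the 2024 panel 2/8 = 25.0%, Panel B 16/58 = 27.6% → Panel B
Infrastructure: the 2024 panel 10/27 = 37.0%, Panel B 12/23 = 52.2% → Panel B
Overall: the 2024 panel 46/93 = 49.5%, Panel B 31/86 = 36.0% → the 2024 panel
Panel B wins each proposal group but the 2024 panel wins overall — the comparison reverses. Panel B's proposals skew toward applied research, which has a lower base rate.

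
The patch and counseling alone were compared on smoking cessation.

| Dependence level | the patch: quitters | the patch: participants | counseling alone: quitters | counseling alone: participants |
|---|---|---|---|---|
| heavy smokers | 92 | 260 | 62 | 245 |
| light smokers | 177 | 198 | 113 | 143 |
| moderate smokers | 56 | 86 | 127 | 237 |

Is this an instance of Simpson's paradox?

Heavy smokers: the patch 92/260 = 35.4%, counseling alone 62/245 = 25.3% → the patch
Light smokers: the patch 177/198 = 89.4%, counseling alone 113/143 = 79.0% → the patch
Moderate smokers: the patch 56/86 = 65.1%, counseling alone 127/237 = 53.6% → the patch
Overall: the patch 325/544 = 59.7%, counseling alone 302/625 = 48.3% → the patch
The patch wins overall and in every dependence group — no reversal.

No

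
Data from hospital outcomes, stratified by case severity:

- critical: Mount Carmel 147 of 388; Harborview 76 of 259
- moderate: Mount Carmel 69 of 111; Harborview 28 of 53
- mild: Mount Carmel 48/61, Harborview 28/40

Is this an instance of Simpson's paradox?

No

Critical: Mount Carmel 147/388 = 37.9%, Harborview 76/259 = 29.3% → Mount Carmel
Moderate: Mount Carmel 69/111 = 62.2%, Harborview 28/53 = 52.8% → Mount Carmel
Mild: Mount Carmel 48/61 = 78.7%, Harborview 28/40 = 70.0% → Mount Carmel
Overall: Mount Carmel 264/560 = 47.1%, Harborview 132/352 = 37.5% → Mount Carmel
Mount Carmel wins overall and in every case group — no reversal.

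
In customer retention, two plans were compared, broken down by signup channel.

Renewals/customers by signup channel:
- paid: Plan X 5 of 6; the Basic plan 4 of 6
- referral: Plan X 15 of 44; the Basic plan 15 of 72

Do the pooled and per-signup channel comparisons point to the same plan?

Yes

Paid: Plan X 5/6 = 83.3%, the Basic plan 4/6 = 66.7% → Plan X
Referral: Plan X 15/44 = 34.1%, the Basic plan 15/72 = 20.8% → Plan X
Overall: Plan X 20/50 = 40.0%, the Basic plan 19/78 = 24.4% → Plan X
Plan X wins overall and in every signup group — no reversal.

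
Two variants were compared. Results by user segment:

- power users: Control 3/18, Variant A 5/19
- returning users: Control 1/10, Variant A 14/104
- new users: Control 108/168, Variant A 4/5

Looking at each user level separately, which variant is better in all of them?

Variant A

Power users: Control 3/18 = 16.7%, Variant A 5/19 = 26.3% → Variant A
Returning users: Control 1/10 = 10.0%, Variant A 14/104 = 13.5% → Variant A
New users: Control 108/168 = 64.3%, Variant A 4/5 = 80.0% → Variant A
Variant A has the higher rate in all 3 groups.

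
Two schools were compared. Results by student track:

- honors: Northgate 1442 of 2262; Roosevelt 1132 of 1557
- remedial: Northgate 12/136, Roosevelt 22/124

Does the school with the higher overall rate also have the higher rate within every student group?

Honors: Northgate 1442/2262 = 63.7%, Roosevelt 1132/1557 = 72.7% → Roosevelt
Remedial: Northgate 12/136 = 8.8%, Roosevelt 22/124 = 17.7% → Roosevelt
Overall: Northgate 1454/2398 = 60.6%, Roosevelt 1154/1681 = 68.6% → Roosevelt
Roosevelt wins overall and in every student group — no reversal.

Yes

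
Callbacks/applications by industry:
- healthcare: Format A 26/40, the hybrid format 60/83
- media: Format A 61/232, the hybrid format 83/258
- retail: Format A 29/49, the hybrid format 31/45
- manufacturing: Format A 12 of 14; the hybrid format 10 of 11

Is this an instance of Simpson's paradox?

Healthcare: Format A 26/40 = 65.0%, the hybrid format 60/83 = 72.3% → the hybrid format
Media: Format A 61/232 = 26.3%, the hybrid format 83/258 = 32.2% → the hybrid format
Retail: Format A 29/49 = 59.2%, the hybrid format 31/45 = 68.9% → the hybrid format
Manufacturing: Format A 12/14 = 85.7%, the hybrid format 10/11 = 90.9% → the hybrid format
Overall: Format A 128/335 = 38.2%, the hybrid format 184/397 = 46.3% → the hybrid format
The hybrid format wins overall and in every industry group — no reversal.

No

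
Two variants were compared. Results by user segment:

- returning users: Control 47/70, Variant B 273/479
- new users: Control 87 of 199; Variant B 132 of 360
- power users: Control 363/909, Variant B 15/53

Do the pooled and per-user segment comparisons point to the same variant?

Returning users: Control 47/70 = 67.1%, Variant B 273/479 = 57.0% → Control
New users: Control 87/199 = 43.7%, Variant B 132/360 = 36.7% → Control
Power users: Control 363/909 = 39.9%, Variant B 15/53 = 28.3% → Control
Overall: Control 497/1178 = 42.2%, Variant B 420/892 = 47.1% → Variant B
Control wins each user group but Variant B wins overall — the comparison reverses. Control's views skew toward power users, which has a lower base rate.

No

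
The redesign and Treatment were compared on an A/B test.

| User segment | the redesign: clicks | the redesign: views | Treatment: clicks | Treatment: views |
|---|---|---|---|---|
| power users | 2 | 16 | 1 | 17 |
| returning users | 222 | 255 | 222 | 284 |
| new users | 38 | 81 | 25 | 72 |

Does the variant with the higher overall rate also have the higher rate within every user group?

Yes

Power users: the redesign 2/16 = 12.5%, Treatment 1/17 = 5.9% → the redesign
Returning users: the redesign 222/255 = 87.1%, Treatment 222/284 = 78.2% → the redesign
New users: the redesign 38/81 = 46.9%, Treatment 25/72 = 34.7% → the redesign
Overall: the redesign 262/352 = 74.4%, Treatment 248/373 = 66.5% → the redesign
The redesign wins overall and in every user group — no reversal.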